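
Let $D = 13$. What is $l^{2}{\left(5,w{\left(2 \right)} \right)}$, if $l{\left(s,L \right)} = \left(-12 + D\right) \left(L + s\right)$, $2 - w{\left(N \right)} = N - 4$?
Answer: $81$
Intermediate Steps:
$w{\left(N \right)} = 6 - N$ ($w{\left(N \right)} = 2 - \left(N - 4\right) = 2 - \left(-4 + N\right) = 6 - N$)
$l{\left(s,L \right)} = L + s$ ($l{\left(s,L \right)} = \left(-12 + 13\right) \left(L + s\right) = 1 \left(L + s\right) = L + s$)
$l^{2}{\left(5,w{\left(2 \right)} \right)} = \left(\left(6 - 2\right) + 5\right)^{2} = \left(4 + 5\right)^{2} = 9^{2} = 81$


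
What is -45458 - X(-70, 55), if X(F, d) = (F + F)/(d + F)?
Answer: -136402/3 ≈ -45467.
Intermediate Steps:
X(F, d) = 2*F/(F + d) (X(F, d) = (2*F)/(F + d) = 2*F/(F + d))
-45458 - X(-70, 55) = -45458 - 2*(-70)/(-70 + 55) = -45458 - 2*(-70)/(-15) = -45458 - 2*(-70)*(-1)/15 = -45458 - 1*28/3 = -45458 - 28/3 = -136402/3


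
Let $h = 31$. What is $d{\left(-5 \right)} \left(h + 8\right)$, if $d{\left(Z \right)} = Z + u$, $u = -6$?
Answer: $-429$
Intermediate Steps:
$d{\left(Z \right)} = -6 + Z$ ($d{\left(Z \right)} = Z - 6 = -6 + Z$)
$d{\left(-5 \right)} \left(h + 8\right) = \left(-6 - 5\right) \left(31 + 8\right) = \left(-11\right) 39 = -429$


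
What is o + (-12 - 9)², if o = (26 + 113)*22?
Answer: 3499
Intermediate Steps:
o = 3058 (o = 139*22 = 3058)
o + (-12 - 9)² = 3058 + (-12 - 9)² = 3058 + (-21)² = 3058 + 441 = 3499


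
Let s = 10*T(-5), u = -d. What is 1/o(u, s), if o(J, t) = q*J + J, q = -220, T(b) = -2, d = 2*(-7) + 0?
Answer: -1/3066 ≈ -0.00032616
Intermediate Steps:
d = -14 (d = -14 + 0 = -14)
u = 14 (u = -1*(-14) = 14)
s = -20 (s = 10*(-2) = -20)
o(J, t) = -219*J (o(J, t) = -220*J + J = -219*J)
1/o(u, s) = 1/(-219*14) = 1/(-3066) = -1/3066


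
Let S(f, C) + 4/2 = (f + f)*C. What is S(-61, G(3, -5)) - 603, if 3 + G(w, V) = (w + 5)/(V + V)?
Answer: -707/5 ≈ -141.40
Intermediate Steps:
G(w, V) = -3 + (5 + w)/(2*V) (G(w, V) = -3 + (w + 5)/(V + V) = -3 + (5 + w)/((2*V)) = -3 + (5 + w)*(1/(2*V)) = -3 + (5 + w)/(2*V))
S(f, C) = -2 + 2*C*f (S(f, C) = -2 + (f + f)*C = -2 + (2*f)*C = -2 + 2*C*f)
S(-61, G(3, -5)) - 603 = (-2 + 2*((1/2)*(5 + 3 - 6*(-5))/(-5))*(-61)) - 603 = (-2 + 2*((1/2)*(-1/5)*(5 + 3 + 30))*(-61)) - 603 = (-2 + 2*((1/2)*(-1/5)*38)*(-61)) - 603 = (-2 + 2*(-19/5)*(-61)) - 603 = (-2 + 2318/5) - 603 = 2308/5 - 603 = -707/5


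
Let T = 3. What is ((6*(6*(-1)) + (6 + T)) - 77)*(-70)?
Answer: 7280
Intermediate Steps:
((6*(6*(-1)) + (6 + T)) - 77)*(-70) = ((6*(6*(-1)) + (6 + 3)) - 77)*(-70) = ((6*(-6) + 9) - 77)*(-70) = ((-36 + 9) - 77)*(-70) = (-27 - 77)*(-70) = -104*(-70) = 7280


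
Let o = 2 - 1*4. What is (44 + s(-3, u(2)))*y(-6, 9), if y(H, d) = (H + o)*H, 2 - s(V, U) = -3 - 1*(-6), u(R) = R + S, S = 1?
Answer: 2064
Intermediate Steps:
o = -2 (o = 2 - 4 = -2)
u(R) = 1 + R (u(R) = R + 1 = 1 + R)
s(V, U) = -1 (s(V, U) = 2 - (-3 - 1*(-6)) = 2 - (-3 + 6) = 2 - 1*3 = 2 - 3 = -1)
y(H, d) = H*(-2 + H) (y(H, d) = (H - 2)*H = (-2 + H)*H = H*(-2 + H))
(44 + s(-3, u(2)))*y(-6, 9) = (44 - 1)*(-6*(-2 - 6)) = 43*(-6*(-8)) = 43*48 = 2064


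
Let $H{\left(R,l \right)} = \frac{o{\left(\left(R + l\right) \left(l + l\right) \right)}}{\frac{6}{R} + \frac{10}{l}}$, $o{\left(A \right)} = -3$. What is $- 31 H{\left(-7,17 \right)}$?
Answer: $- \frac{11067}{32} \approx -345.84$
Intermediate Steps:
$H{\left(R,l \right)} = - \frac{3}{\frac{6}{R} + \frac{10}{l}}$
$- 31 H{\left(-7,17 \right)} = - 31 \left(\left(-3\right) \left(-7\right) 17 \frac{1}{6 \cdot 17 + 10 \left(-7\right)}\right) = - 31 \left(\left(-3\right) \left(-7\right) 17 \frac{1}{102 - 70}\right) = - 31 \left(\left(-3\right) \left(-7\right) 17 \cdot \frac{1}{32}\right) = \left(-31\right) \frac{357}{32} = - \frac{11067}{32}$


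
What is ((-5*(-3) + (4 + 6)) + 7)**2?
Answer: 1024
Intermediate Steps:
((-5*(-3) + (4 + 6)) + 7)**2 = ((15 + 10) + 7)**2 = (25 + 7)**2 = 32**2 = 1024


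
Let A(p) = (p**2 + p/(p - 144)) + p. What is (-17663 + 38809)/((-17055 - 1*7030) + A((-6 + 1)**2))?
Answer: -1258187/1394395 ≈ -0.90232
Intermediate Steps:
A(p) = p + p**2 + p/(-144 + p) (A(p) = (p**2 + p/(-144 + p)) + p = p + p**2 + p/(-144 + p))
(-17663 + 38809)/((-17055 - 1*7030) + A((-6 + 1)**2)) = (-17663 + 38809)/((-17055 - 1*7030) + (-6 + 1)**2*(-143 + ((-6 + 1)**2)**2 - 143*(-6 + 1)**2)/(-144 + (-6 + 1)**2)) = 21146/((-17055 - 7030) + (-5)**2*(-143 + ((-5)**2)**2 - 143*(-5)**2)/(-144 + (-5)**2)) = 21146/(-24085 + 25*(-143 + 25**2 - 143*25)/(-144 + 25)) = 21146/(-24085 + 25*(-143 + 625 - 3575)/(-119)) = 21146/(-24085 + 25*(-1/119)*(-3093)) = 21146/(-24085 + 77325/119) = 21146/(-2788790/119) = 21146*(-119/2788790) = -1258187/1394395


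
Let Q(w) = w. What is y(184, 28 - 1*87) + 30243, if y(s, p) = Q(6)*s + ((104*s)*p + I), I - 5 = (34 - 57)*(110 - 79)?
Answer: -1098385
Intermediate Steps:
I = -708 (I = 5 + (34 - 57)*(110 - 79) = 5 - 23*31 = 5 - 713 = -708)
y(s, p) = -708 + 6*s + 104*p*s (y(s, p) = 6*s + ((104*s)*p - 708) = 6*s + (104*p*s - 708) = 6*s + (-708 + 104*p*s) = -708 + 6*s + 104*p*s)
y(184, 28 - 1*87) + 30243 = (-708 + 6*184 + 104*(28 - 1*87)*184) + 30243 = (-708 + 1104 + 104*(28 - 87)*184) + 30243 = (-708 + 1104 + 104*(-59)*184) + 30243 = (-708 + 1104 - 1129024) + 30243 = -1128628 + 30243 = -1098385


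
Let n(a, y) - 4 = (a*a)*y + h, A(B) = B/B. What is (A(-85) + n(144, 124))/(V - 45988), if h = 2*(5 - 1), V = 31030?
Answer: -2571277/14958 ≈ -171.90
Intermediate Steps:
h = 8 (h = 2*4 = 8)
A(B) = 1
n(a, y) = 12 + y*a² (n(a, y) = 4 + ((a*a)*y + 8) = 4 + (a²*y + 8) = 4 + (y*a² + 8) = 4 + (8 + y*a²) = 12 + y*a²)
(A(-85) + n(144, 124))/(V - 45988) = (1 + (12 + 124*144²))/(31030 - 45988) = (1 + (12 + 124*20736))/(-14958) = (1 + (12 + 2571264))*(-1/14958) = (1 + 2571276)*(-1/14958) = 2571277*(-1/14958) = -2571277/14958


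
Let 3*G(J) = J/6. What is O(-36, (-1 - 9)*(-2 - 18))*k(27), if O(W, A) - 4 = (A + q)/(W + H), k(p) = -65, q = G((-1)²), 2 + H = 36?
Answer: 224705/36 ≈ 6241.8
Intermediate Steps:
H = 34 (H = -2 + 36 = 34)
G(J) = J/18 (G(J) = (J/6)/3 = J/18)
q = 1/18 (q = (1/18)*(-1)² = (1/18)*1 = 1/18 ≈ 0.055556)
O(W, A) = 4 + (1/18 + A)/(34 + W) (O(W, A) = 4 + (A + 1/18)/(W + 34) = 4 + (1/18 + A)/(34 + W))
O(-36, (-1 - 9)*(-2 - 18))*k(27) = ((2449/18 + (-1 - 9)*(-2 - 18) + 4*(-36))/(34 - 36))*(-65) = ((2449/18 - 10*(-20) - 144)/(-2))*(-65) = -(2449/18 + 200 - 144)/2*(-65) = -½*3457/18*(-65) = -3457/36*(-65) = 224705/36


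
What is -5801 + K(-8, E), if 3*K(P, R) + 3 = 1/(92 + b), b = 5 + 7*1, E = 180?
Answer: -1810223/312 ≈ -5802.0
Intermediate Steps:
b = 12 (b = 5 + 7 = 12)
K(P, R) = -311/312 (K(P, R) = -1 + 1/(3*(92 + 12)) = -1 + (⅓)/104 = -1 + (⅓)*(1/104) = -1 + 1/312 = -311/312)
-5801 + K(-8, E) = -5801 - 311/312 = -1810223/312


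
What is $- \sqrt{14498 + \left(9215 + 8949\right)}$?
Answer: $- \sqrt{32662} \approx -180.73$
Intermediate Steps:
$- \sqrt{14498 + \left(9215 + 8949\right)} = - \sqrt{14498 + 18164} = - \sqrt{32662}$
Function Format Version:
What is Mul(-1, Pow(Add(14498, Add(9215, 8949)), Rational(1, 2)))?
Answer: Mul(-1, Pow(32662, Rational(1, 2))) ≈ -180.73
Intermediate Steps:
Mul(-1, Pow(Add(14498, Add(9215, 8949)), Rational(1, 2))) = Mul(-1, Pow(Add(14498, 18164), Rational(1, 2))) = Mul(-1, Pow(32662, Rational(1, 2)))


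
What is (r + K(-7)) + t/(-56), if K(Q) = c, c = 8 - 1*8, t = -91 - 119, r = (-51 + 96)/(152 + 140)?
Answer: 285/73 ≈ 3.9041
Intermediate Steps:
r = 45/292 ≈ 0.15411
t = -210
c = 0 (c = 8 - 8 = 0)
K(Q) = 0
(r + K(-7)) + t/(-56) = (45/292 + 0) - 210/(-56) = 45/292 - 210*(-1/56) = 45/292 + 15/4 = 285/73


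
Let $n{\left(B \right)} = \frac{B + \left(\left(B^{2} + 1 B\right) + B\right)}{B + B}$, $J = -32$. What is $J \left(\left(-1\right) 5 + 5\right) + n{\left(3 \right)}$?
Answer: $3$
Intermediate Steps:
$n{\left(B \right)} = \frac{B^{2} + 3 B}{2 B}$ ($n{\left(B \right)} = \frac{B + \left(\left(B^{2} + B\right) + B\right)}{2 B} = \left(B + \left(\left(B + B^{2}\right) + B\right)\right) \frac{1}{2 B} = \left(B + \left(B^{2} + 2 B\right)\right) \frac{1}{2 B} = \left(B^{2} + 3 B\right) \frac{1}{2 B} = \frac{B^{2} + 3 B}{2 B}$)
$J \left(\left(-1\right) 5 + 5\right) + n{\left(3 \right)} = - 32 \left(\left(-1\right) 5 + 5\right) + \left(\frac{3}{2} + \frac{1}{2} \cdot 3\right) = - 32 \left(-5 + 5\right) + \left(\frac{3}{2} + \frac{3}{2}\right) = \left(-32\right) 0 + 3 = 0 + 3 = 3$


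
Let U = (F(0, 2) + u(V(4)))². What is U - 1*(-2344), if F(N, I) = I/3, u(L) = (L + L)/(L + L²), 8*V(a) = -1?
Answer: 1037548/441 ≈ 2352.7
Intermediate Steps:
V(a) = -⅛ (V(a) = (⅛)*(-1) = -⅛)
u(L) = 2*L/(L + L²) (u(L) = (2*L)/(L + L²) = 2*L/(L + L²))
F(N, I) = I/3 (F(N, I) = I*(⅓) = I/3)
U = 3844/441 (U = ((⅓)*2 + 2/(1 - ⅛))² = (⅔ + 2/(7/8))² = (⅔ + 2*(8/7))² = (⅔ + 16/7)² = (62/21)² = 3844/441 ≈ 8.7166)
U - 1*(-2344) = 3844/441 - 1*(-2344) = 3844/441 + 2344 = 1037548/441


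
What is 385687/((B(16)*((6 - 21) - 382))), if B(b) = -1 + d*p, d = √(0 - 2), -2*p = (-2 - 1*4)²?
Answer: 385687/257653 - 6942366*I*√2/257653 ≈ 1.4969 - 38.105*I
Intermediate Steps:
p = -18 (p = -(-2 - 1*4)²/2 = -(-2 - 4)²/2 = -½*(-6)² = -½*36 = -18)
d = I*√2 (d = √(-2) = I*√2 ≈ 1.4142*I)
B(b) = -1 - 18*I*√2 (B(b) = -1 + (I*√2)*(-18) = -1 - 18*I*√2)
385687/((B(16)*((6 - 21) - 382))) = 385687/(((-1 - 18*I*√2)*((6 - 21) - 382))) = 385687/(((-1 - 18*I*√2)*(-15 - 382))) = 385687/(((-1 - 18*I*√2)*(-397))) = 385687/(397 + 7146*I*√2)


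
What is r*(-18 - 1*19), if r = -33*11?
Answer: 13431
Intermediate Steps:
r = -363
r*(-18 - 1*19) = -363*(-18 - 1*19) = -363*(-18 - 19) = -363*(-37) = 13431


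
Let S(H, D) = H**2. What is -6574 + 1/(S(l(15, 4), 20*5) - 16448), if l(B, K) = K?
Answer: -108023969/16432 ≈ -6574.0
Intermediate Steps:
-6574 + 1/(S(l(15, 4), 20*5) - 16448) = -6574 + 1/(4**2 - 16448) = -6574 + 1/(16 - 16448) = -6574 + 1/(-16432) = -6574 - 1/16432 = -108023969/16432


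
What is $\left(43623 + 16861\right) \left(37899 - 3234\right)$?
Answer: $2096677860$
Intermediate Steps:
$\left(43623 + 16861\right) \left(37899 - 3234\right) = 60484 \left(37899 - 3234\right) = 60484 \cdot 34665 = 2096677860$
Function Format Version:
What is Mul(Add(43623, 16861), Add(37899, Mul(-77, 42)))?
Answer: 2096677860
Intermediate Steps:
Mul(Add(43623, 16861), Add(37899, Mul(-77, 42))) = Mul(60484, Add(37899, -3234)) = Mul(60484, 34665) = 2096677860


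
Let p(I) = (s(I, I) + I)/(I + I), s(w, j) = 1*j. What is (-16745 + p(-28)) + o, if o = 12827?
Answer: -3917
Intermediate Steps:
s(w, j) = j
p(I) = 1 (p(I) = (I + I)/(I + I) = (2*I)/((2*I)) = (2*I)*(1/(2*I)) = 1)
(-16745 + p(-28)) + o = (-16745 + 1) + 12827 = -16744 + 12827 = -3917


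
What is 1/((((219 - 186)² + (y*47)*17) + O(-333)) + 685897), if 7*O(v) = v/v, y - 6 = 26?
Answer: 7/4987879 ≈ 1.4034e-6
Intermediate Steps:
y = 32 (y = 6 + 26 = 32)
O(v) = ⅐ (O(v) = (v/v)/7 = (⅐)*1 = ⅐)
1/((((219 - 186)² + (y*47)*17) + O(-333)) + 685897) = 1/((((219 - 186)² + (32*47)*17) + ⅐) + 685897) = 1/(((33² + 1504*17) + ⅐) + 685897) = 1/(((1089 + 25568) + ⅐) + 685897) = 1/((26657 + ⅐) + 685897) = 1/(186600/7 + 685897) = 1/(4987879/7) = 7/4987879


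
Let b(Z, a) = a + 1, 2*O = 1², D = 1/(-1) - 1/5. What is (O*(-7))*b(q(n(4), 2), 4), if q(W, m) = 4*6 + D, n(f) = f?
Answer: -35/2 ≈ -17.500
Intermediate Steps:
D = -6/5 (D = 1*(-1) - 1*⅕ = -1 - ⅕ = -6/5 ≈ -1.2000)
q(W, m) = 114/5 (q(W, m) = 4*6 - 6/5 = 24 - 6/5 = 114/5)
O = ½ (O = (½)*1² = (½)*1 = ½ ≈ 0.50000)
b(Z, a) = 1 + a
(O*(-7))*b(q(n(4), 2), 4) = ((½)*(-7))*(1 + 4) = -7/2*5 = -35/2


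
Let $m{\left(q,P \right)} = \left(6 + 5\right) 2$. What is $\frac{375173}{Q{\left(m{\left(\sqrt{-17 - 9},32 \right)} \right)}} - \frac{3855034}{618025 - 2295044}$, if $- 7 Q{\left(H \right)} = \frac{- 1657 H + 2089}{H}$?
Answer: $\frac{3345689814952}{1987267515} \approx 1683.6$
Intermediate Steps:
$m{\left(q,P \right)} = 22$ ($m{\left(q,P \right)} = 11 \cdot 2 = 22$)
$Q{\left(H \right)} = - \frac{2089 - 1657 H}{7 H}$ ($Q{\left(H \right)} = - \frac{\left(- 1657 H + 2089\right) \frac{1}{H}}{7} = - \frac{\left(2089 - 1657 H\right) \frac{1}{H}}{7} = - \frac{\frac{1}{H} \left(2089 - 1657 H\right)}{7} = - \frac{2089 - 1657 H}{7 H}$)
$\frac{375173}{Q{\left(m{\left(\sqrt{-17 - 9},32 \right)} \right)}} - \frac{3855034}{618025 - 2295044} = \frac{375173}{\frac{1}{7} \cdot \frac{1}{22} \left(-2089 + 1657 \cdot 22\right)} - \frac{3855034}{618025 - 2295044} = \frac{375173}{\frac{1}{7} \cdot \frac{1}{22} \left(-2089 + 36454\right)} - \frac{3855034}{618025 - 2295044} = \frac{375173}{\frac{1}{7} \cdot \frac{1}{22} \cdot 34365} - \frac{3855034}{-1677019} = \frac{375173}{\frac{34365}{154}} - - \frac{3855034}{1677019} = 375173 \cdot \frac{154}{34365} + \frac{3855034}{1677019} = \frac{1992298}{1185} + \frac{3855034}{1677019} = \frac{3345689814952}{1987267515}$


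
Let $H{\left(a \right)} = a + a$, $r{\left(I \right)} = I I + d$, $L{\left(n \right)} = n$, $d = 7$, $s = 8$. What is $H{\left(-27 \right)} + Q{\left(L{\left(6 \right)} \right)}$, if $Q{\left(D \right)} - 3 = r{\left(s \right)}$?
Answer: $20$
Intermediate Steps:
$r{\left(I \right)} = 7 + I^{2}$ ($r{\left(I \right)} = I I + 7 = I^{2} + 7 = 7 + I^{2}$)
$Q{\left(D \right)} = 74$ ($Q{\left(D \right)} = 3 + \left(7 + 8^{2}\right) = 3 + \left(7 + 64\right) = 3 + 71 = 74$)
$H{\left(a \right)} = 2 a$
$H{\left(-27 \right)} + Q{\left(L{\left(6 \right)} \right)} = 2 \left(-27\right) + 74 = -54 + 74 = 20$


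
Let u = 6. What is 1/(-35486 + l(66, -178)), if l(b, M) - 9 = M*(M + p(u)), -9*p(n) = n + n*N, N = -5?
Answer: -3/12803 ≈ -0.00023432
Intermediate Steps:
p(n) = 4*n/9 (p(n) = -(n + n*(-5))/9 = -(n - 5*n)/9 = -(-4)*n/9 = 4*n/9)
l(b, M) = 9 + M*(8/3 + M) (l(b, M) = 9 + M*(M + (4/9)*6) = 9 + M*(M + 8/3) = 9 + M*(8/3 + M))
1/(-35486 + l(66, -178)) = 1/(-35486 + (9 + (-178)**2 + (8/3)*(-178))) = 1/(-35486 + (9 + 31684 - 1424/3)) = 1/(-35486 + 93655/3) = 1/(-12803/3) = -3/12803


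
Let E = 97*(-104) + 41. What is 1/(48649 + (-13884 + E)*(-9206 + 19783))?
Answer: -1/253069538 ≈ -3.9515e-9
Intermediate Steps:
E = -10047 (E = -10088 + 41 = -10047)
1/(48649 + (-13884 + E)*(-9206 + 19783)) = 1/(48649 + (-13884 - 10047)*(-9206 + 19783)) = 1/(48649 - 23931*10577) = 1/(48649 - 253118187) = 1/(-253069538) = -1/253069538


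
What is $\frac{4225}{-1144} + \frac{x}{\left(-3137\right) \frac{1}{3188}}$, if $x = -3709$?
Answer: $\frac{1039518171}{276056} \approx 3765.6$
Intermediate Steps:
$\frac{4225}{-1144} + \frac{x}{\left(-3137\right) \frac{1}{3188}} = \frac{4225}{-1144} - \frac{3709}{\left(-3137\right) \frac{1}{3188}} = 4225 \left(- \frac{1}{1144}\right) - \frac{3709}{\left(-3137\right) \frac{1}{3188}} = - \frac{325}{88} - \frac{3709}{- \frac{3137}{3188}} = - \frac{325}{88} - - \frac{11824292}{3137} = - \frac{325}{88} + \frac{11824292}{3137} = \frac{1039518171}{276056}$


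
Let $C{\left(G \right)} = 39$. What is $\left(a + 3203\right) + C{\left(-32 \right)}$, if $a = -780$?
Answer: $2462$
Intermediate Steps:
$\left(a + 3203\right) + C{\left(-32 \right)} = \left(-780 + 3203\right) + 39 = 2423 + 39 = 2462$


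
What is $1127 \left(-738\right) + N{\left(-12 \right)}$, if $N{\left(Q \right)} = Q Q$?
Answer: $-831582$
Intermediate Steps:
$N{\left(Q \right)} = Q^{2}$
$1127 \left(-738\right) + N{\left(-12 \right)} = 1127 \left(-738\right) + \left(-12\right)^{2} = -831726 + 144 = -831582$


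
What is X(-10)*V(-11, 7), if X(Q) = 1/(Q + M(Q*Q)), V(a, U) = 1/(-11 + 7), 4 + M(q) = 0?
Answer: 1/56 ≈ 0.017857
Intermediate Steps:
M(q) = -4 (M(q) = -4 + 0 = -4)
V(a, U) = -¼ (V(a, U) = 1/(-4) = -¼)
X(Q) = 1/(-4 + Q) (X(Q) = 1/(Q - 4) = 1/(-4 + Q))
X(-10)*V(-11, 7) = -¼/(-4 - 10) = -¼/(-14) = -1/14*(-¼) = 1/56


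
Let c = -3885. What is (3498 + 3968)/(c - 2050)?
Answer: -7466/5935 ≈ -1.2580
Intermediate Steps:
(3498 + 3968)/(c - 2050) = (3498 + 3968)/(-3885 - 2050) = 7466/(-5935) = 7466*(-1/5935) = -7466/5935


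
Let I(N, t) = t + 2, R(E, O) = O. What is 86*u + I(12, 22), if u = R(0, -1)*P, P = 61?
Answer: -5222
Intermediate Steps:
I(N, t) = 2 + t
u = -61 (u = -1*61 = -61)
86*u + I(12, 22) = 86*(-61) + (2 + 22) = -5246 + 24 = -5222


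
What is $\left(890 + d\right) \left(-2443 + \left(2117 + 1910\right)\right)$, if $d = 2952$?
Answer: $6085728$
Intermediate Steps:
$\left(890 + d\right) \left(-2443 + \left(2117 + 1910\right)\right) = \left(890 + 2952\right) \left(-2443 + \left(2117 + 1910\right)\right) = 3842 \left(-2443 + 4027\right) = 3842 \cdot 1584 = 6085728$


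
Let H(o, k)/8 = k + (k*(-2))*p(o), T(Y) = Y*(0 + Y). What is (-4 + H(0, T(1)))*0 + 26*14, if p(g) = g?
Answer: 364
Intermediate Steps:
T(Y) = Y² (T(Y) = Y*Y = Y²)
H(o, k) = 8*k - 16*k*o (H(o, k) = 8*(k + (k*(-2))*o) = 8*(k + (-2*k)*o) = 8*(k - 2*k*o) = 8*k - 16*k*o)
(-4 + H(0, T(1)))*0 + 26*14 = (-4 + 8*1²*(1 - 2*0))*0 + 26*14 = (-4 + 8*1*(1 + 0))*0 + 364 = (-4 + 8*1*1)*0 + 364 = (-4 + 8)*0 + 364 = 4*0 + 364 = 0 + 364 = 364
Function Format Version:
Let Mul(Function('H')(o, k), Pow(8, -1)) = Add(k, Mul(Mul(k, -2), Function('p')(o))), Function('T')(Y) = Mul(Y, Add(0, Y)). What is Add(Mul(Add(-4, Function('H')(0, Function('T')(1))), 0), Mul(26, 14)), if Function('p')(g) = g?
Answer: 364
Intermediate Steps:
Function('T')(Y) = Pow(Y, 2) (Function('T')(Y) = Mul(Y, Y) = Pow(Y, 2))
Function('H')(o, k) = Add(Mul(8, k), Mul(-16, k, o)) (Function('H')(o, k) = Mul(8, Add(k, Mul(Mul(k, -2), o))) = Mul(8, Add(k, Mul(Mul(-2, k), o))) = Mul(8, Add(k, Mul(-2, k, o))) = Add(Mul(8, k), Mul(-16, k, o)))
Add(Mul(Add(-4, Function('H')(0, Function('T')(1))), 0), Mul(26, 14)) = Add(Mul(Add(-4, Mul(8, Pow(1, 2), Add(1, Mul(-2, 0)))), 0), Mul(26, 14)) = Add(Mul(Add(-4, Mul(8, 1, Add(1, 0))), 0), 364) = Add(Mul(Add(-4, Mul(8, 1, 1)), 0), 364) = Add(Mul(Add(-4, 8), 0), 364) = Add(Mul(4, 0), 364) = Add(0, 364) = 364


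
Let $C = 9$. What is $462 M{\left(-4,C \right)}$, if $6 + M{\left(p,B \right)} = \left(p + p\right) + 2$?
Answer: $-5544$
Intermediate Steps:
$M{\left(p,B \right)} = -4 + 2 p$ ($M{\left(p,B \right)} = -6 + \left(\left(p + p\right) + 2\right) = -6 + \left(2 p + 2\right) = -6 + \left(2 + 2 p\right) = -4 + 2 p$)
$462 M{\left(-4,C \right)} = 462 \left(-4 + 2 \left(-4\right)\right) = 462 \left(-4 - 8\right) = 462 \left(-12\right) = -5544$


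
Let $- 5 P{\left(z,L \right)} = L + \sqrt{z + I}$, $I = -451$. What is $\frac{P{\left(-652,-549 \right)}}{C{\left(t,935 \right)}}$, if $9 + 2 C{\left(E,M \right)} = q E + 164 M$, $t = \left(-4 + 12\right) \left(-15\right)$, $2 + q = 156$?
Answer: $\frac{1098}{674255} - \frac{2 i \sqrt{1103}}{674255} \approx 0.0016285 - 9.8513 \cdot 10^{-5} i$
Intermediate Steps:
$q = 154$ ($q = -2 + 156 = 154$)
$t = -120$ ($t = 8 \left(-15\right) = -120$)
$P{\left(z,L \right)} = - \frac{L}{5} - \frac{\sqrt{-451 + z}}{5}$ ($P{\left(z,L \right)} = - \frac{L + \sqrt{z - 451}}{5} = - \frac{L + \sqrt{-451 + z}}{5} = - \frac{L}{5} - \frac{\sqrt{-451 + z}}{5}$)
$C{\left(E,M \right)} = - \frac{9}{2} + 77 E + 82 M$ ($C{\left(E,M \right)} = - \frac{9}{2} + \frac{154 E + 164 M}{2} = - \frac{9}{2} + \left(77 E + 82 M\right) = - \frac{9}{2} + 77 E + 82 M$)
$\frac{P{\left(-652,-549 \right)}}{C{\left(t,935 \right)}} = \frac{\left(- \frac{1}{5}\right) \left(-549\right) - \frac{\sqrt{-451 - 652}}{5}}{- \frac{9}{2} + 77 \left(-120\right) + 82 \cdot 935} = \frac{\frac{549}{5} - \frac{\sqrt{-1103}}{5}}{- \frac{9}{2} - 9240 + 76670} = \frac{\frac{549}{5} - \frac{i \sqrt{1103}}{5}}{\frac{134851}{2}} = \left(\frac{549}{5} - \frac{i \sqrt{1103}}{5}\right) \frac{2}{134851} = \frac{1098}{674255} - \frac{2 i \sqrt{1103}}{674255}$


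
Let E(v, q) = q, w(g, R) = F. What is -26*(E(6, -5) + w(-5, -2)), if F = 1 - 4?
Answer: 208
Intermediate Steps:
F = -3
w(g, R) = -3
-26*(E(6, -5) + w(-5, -2)) = -26*(-5 - 3) = -26*(-8) = 208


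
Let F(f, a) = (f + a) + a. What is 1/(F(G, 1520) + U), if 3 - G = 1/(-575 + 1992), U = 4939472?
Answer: 1417/7003543754 ≈ 2.0233e-7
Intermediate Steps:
G = 4250/1417 (G = 3 - 1/(-575 + 1992) = 3 - 1/1417 = 4250/1417 ≈ 2.9993)
F(f, a) = f + 2*a (F(f, a) = (a + f) + a = f + 2*a)
1/(F(G, 1520) + U) = 1/((4250/1417 + 2*1520) + 4939472) = 1/((4250/1417 + 3040) + 4939472) = 1/(4311930/1417 + 4939472) = 1/(7003543754/1417) = 1417/7003543754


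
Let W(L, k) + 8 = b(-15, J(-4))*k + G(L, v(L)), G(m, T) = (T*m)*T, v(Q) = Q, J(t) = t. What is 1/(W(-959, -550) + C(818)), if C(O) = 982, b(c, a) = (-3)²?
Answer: -1/881978055 ≈ -1.1338e-9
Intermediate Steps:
G(m, T) = m*T²
b(c, a) = 9
W(L, k) = -8 + L³ + 9*k (W(L, k) = -8 + (9*k + L*L²) = -8 + (9*k + L³) = -8 + (L³ + 9*k) = -8 + L³ + 9*k)
1/(W(-959, -550) + C(818)) = 1/((-8 + (-959)³ + 9*(-550)) + 982) = 1/((-8 - 881974079 - 4950) + 982) = 1/(-881979037 + 982) = 1/(-881978055) = -1/881978055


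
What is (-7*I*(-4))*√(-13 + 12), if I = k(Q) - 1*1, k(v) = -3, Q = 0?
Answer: -112*I ≈ -112.0*I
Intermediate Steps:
I = -4 (I = -3 - 1*1 = -3 - 1 = -4)
(-7*I*(-4))*√(-13 + 12) = (-(-28)*(-4))*√(-13 + 12) = (-7*16)*√(-1) = -112*I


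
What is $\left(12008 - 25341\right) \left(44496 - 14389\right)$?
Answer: $-401416631$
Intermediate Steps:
$\left(12008 - 25341\right) \left(44496 - 14389\right) = \left(-13333\right) 30107 = -401416631$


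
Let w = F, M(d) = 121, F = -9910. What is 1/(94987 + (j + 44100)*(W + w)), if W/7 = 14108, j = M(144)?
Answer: 1/3928953953 ≈ 2.5452e-10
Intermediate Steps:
w = -9910
j = 121
W = 98756 (W = 7*14108 = 98756)
1/(94987 + (j + 44100)*(W + w)) = 1/(94987 + (121 + 44100)*(98756 - 9910)) = 1/(94987 + 44221*88846) = 1/(94987 + 3928858966) = 1/3928953953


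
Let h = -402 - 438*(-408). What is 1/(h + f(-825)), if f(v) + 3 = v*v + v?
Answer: 1/858099 ≈ 1.1654e-6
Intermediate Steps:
h = 178302 (h = -402 + 178704 = 178302)
f(v) = -3 + v + v² (f(v) = -3 + (v*v + v) = -3 + (v² + v) = -3 + (v + v²) = -3 + v + v²)
1/(h + f(-825)) = 1/(178302 + (-3 - 825 + (-825)²)) = 1/(178302 + (-3 - 825 + 680625)) = 1/(178302 + 679797) = 1/858099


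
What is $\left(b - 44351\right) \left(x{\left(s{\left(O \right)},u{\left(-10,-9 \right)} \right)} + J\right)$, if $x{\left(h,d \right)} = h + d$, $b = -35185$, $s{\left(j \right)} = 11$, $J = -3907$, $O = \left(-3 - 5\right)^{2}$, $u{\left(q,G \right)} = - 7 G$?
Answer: $304861488$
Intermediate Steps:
$O = 64$ ($O = \left(-8\right)^{2} = 64$)
$x{\left(h,d \right)} = d + h$
$\left(b - 44351\right) \left(x{\left(s{\left(O \right)},u{\left(-10,-9 \right)} \right)} + J\right) = \left(-35185 - 44351\right) \left(\left(\left(-7\right) \left(-9\right) + 11\right) - 3907\right) = - 79536 \left(\left(63 + 11\right) - 3907\right) = - 79536 \left(74 - 3907\right) = \left(-79536\right) \left(-3833\right) = 304861488$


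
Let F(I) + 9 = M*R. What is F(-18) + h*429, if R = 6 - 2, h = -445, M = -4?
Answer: -190930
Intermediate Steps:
R = 4
F(I) = -25 (F(I) = -9 - 4*4 = -9 - 16 = -25)
F(-18) + h*429 = -25 - 445*429 = -25 - 190905 = -190930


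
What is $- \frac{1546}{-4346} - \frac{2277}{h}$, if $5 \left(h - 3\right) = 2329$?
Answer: $- \frac{22927693}{5093512} \approx -4.5014$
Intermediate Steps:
$h = \frac{2344}{5}$ ($h = 3 + \frac{1}{5} \cdot 2329 = 3 + \frac{2329}{5} = \frac{2344}{5} \approx 468.8$)
$- \frac{1546}{-4346} - \frac{2277}{h} = - \frac{1546}{-4346} - \frac{2277}{\frac{2344}{5}} = \left(-1546\right) \left(- \frac{1}{4346}\right) - \frac{11385}{2344} = \frac{773}{2173} - \frac{11385}{2344} = - \frac{22927693}{5093512}$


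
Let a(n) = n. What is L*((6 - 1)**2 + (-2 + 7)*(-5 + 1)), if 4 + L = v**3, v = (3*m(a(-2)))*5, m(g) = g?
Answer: -135020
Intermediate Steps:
v = -30 (v = (3*(-2))*5 = -6*5 = -30)
L = -27004 (L = -4 + (-30)**3 = -4 - 27000 = -27004)
L*((6 - 1)**2 + (-2 + 7)*(-5 + 1)) = -27004*((6 - 1)**2 + (-2 + 7)*(-5 + 1)) = -27004*(5**2 + 5*(-4)) = -27004*(25 - 20) = -27004*5 = -135020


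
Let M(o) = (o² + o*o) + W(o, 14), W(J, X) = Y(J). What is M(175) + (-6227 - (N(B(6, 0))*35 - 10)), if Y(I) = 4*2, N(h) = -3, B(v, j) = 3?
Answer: 55146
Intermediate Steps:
Y(I) = 8
W(J, X) = 8
M(o) = 8 + 2*o² (M(o) = (o² + o*o) + 8 = (o² + o²) + 8 = 2*o² + 8 = 8 + 2*o²)
M(175) + (-6227 - (N(B(6, 0))*35 - 10)) = (8 + 2*175²) + (-6227 - (-3*35 - 10)) = (8 + 2*30625) + (-6227 - (-105 - 10)) = (8 + 61250) + (-6227 - 1*(-115)) = 61258 + (-6227 + 115) = 61258 - 6112 = 55146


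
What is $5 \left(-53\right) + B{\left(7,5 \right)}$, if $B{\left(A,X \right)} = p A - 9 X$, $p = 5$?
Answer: $-275$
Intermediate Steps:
$B{\left(A,X \right)} = - 9 X + 5 A$ ($B{\left(A,X \right)} = 5 A - 9 X = - 9 X + 5 A$)
$5 \left(-53\right) + B{\left(7,5 \right)} = 5 \left(-53\right) + \left(\left(-9\right) 5 + 5 \cdot 7\right) = -265 + \left(-45 + 35\right) = -265 - 10 = -275$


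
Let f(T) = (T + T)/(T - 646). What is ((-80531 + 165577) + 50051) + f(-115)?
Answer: 102809047/761 ≈ 1.3510e+5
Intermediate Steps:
f(T) = 2*T/(-646 + T) (f(T) = (2*T)/(-646 + T) = 2*T/(-646 + T))
((-80531 + 165577) + 50051) + f(-115) = ((-80531 + 165577) + 50051) + 2*(-115)/(-646 - 115) = (85046 + 50051) + 2*(-115)/(-761) = 135097 + 2*(-115)*(-1/761) = 135097 + 230/761 = 102809047/761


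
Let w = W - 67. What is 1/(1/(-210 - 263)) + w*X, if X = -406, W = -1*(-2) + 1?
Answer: 25511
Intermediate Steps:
W = 3 (W = 2 + 1 = 3)
w = -64 (w = 3 - 67 = -64)
1/(1/(-210 - 263)) + w*X = 1/(1/(-210 - 263)) - 64*(-406) = 1/(1/(-473)) + 25984 = 1/(-1/473) + 25984 = -473 + 25984 = 25511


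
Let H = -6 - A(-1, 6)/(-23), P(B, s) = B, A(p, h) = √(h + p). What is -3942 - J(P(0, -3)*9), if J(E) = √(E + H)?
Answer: -3942 - I*√(3174 - 23*√5)/23 ≈ -3942.0 - 2.4296*I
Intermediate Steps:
H = -6 + √5/23 (H = -6 - √(6 - 1)/(-23) = -6 - √5*(-1)/23 = -6 - (-1)*√5/23 = -6 + √5/23 ≈ -5.9028)
J(E) = √(-6 + E + √5/23) (J(E) = √(E + (-6 + √5/23)) = √(-6 + E + √5/23))
-3942 - J(P(0, -3)*9) = -3942 - √(-3174 + 23*√5 + 529*(0*9))/23 = -3942 - √(-3174 + 23*√5 + 529*0)/23 = -3942 - √(-3174 + 23*√5 + 0)/23 = -3942 - √(-3174 + 23*√5)/23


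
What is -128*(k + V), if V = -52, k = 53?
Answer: -128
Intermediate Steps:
-128*(k + V) = -128*(53 - 52) = -128*1 = -128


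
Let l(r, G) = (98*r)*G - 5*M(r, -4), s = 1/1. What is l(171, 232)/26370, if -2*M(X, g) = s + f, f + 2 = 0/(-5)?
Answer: 7775707/52740 ≈ 147.43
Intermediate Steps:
f = -2 (f = -2 + 0/(-5) = -2 + 0*(-⅕) = -2 + 0 = -2)
s = 1
M(X, g) = ½ (M(X, g) = -(1 - 2)/2 = -½*(-1) = ½)
l(r, G) = -5/2 + 98*G*r (l(r, G) = (98*r)*G - 5*½ = 98*G*r - 5/2 = -5/2 + 98*G*r)
l(171, 232)/26370 = (-5/2 + 98*232*171)/26370 = (-5/2 + 3887856)*(1/26370) = (7775707/2)*(1/26370) = 7775707/52740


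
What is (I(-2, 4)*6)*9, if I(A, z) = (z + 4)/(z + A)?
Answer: 216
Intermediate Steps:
I(A, z) = (4 + z)/(A + z)
(I(-2, 4)*6)*9 = (((4 + 4)/(-2 + 4))*6)*9 = ((8/2)*6)*9 = (((1/2)*8)*6)*9 = (4*6)*9 = 24*9 = 216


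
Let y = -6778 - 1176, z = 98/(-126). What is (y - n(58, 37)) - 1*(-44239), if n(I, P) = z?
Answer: 326572/9 ≈ 36286.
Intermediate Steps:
z = -7/9 (z = 98*(-1/126) = -7/9 ≈ -0.77778)
y = -7954
n(I, P) = -7/9
(y - n(58, 37)) - 1*(-44239) = (-7954 - 1*(-7/9)) - 1*(-44239) = (-7954 + 7/9) + 44239 = -71579/9 + 44239 = 326572/9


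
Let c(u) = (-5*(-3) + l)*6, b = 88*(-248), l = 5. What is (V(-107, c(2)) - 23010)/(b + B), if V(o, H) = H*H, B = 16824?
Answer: 861/500 ≈ 1.7220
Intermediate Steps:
b = -21824
c(u) = 120 (c(u) = (-5*(-3) + 5)*6 = (15 + 5)*6 = 20*6 = 120)
V(o, H) = H²
(V(-107, c(2)) - 23010)/(b + B) = (120² - 23010)/(-21824 + 16824) = (14400 - 23010)/(-5000) = -8610*(-1/5000) = 861/500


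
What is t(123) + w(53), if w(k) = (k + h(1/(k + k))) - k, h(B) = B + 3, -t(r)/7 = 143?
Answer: -105787/106 ≈ -997.99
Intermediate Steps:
t(r) = -1001 (t(r) = -7*143 = -1001)
h(B) = 3 + B
w(k) = 3 + 1/(2*k) (w(k) = (k + (3 + 1/(k + k))) - k = (k + (3 + 1/(2*k))) - k = (3 + k + 1/(2*k)) - k = 3 + 1/(2*k))
t(123) + w(53) = -1001 + (3 + (½)/53) = -1001 + (3 + (½)*(1/53)) = -1001 + (3 + 1/106) = -1001 + 319/106 = -105787/106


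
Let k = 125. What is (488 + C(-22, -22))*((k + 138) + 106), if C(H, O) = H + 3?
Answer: 173061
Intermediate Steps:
C(H, O) = 3 + H
(488 + C(-22, -22))*((k + 138) + 106) = (488 + (3 - 22))*((125 + 138) + 106) = (488 - 19)*(263 + 106) = 469*369 = 173061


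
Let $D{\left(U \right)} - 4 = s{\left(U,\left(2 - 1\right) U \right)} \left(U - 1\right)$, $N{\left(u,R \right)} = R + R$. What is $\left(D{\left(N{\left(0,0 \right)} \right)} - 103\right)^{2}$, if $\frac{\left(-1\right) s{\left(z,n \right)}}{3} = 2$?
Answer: $8649$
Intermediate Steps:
$N{\left(u,R \right)} = 2 R$
$s{\left(z,n \right)} = -6$ ($s{\left(z,n \right)} = \left(-3\right) 2 = -6$)
$D{\left(U \right)} = 10 - 6 U$ ($D{\left(U \right)} = 4 - 6 \left(U - 1\right) = 4 - 6 \left(-1 + U\right) = 4 - \left(-6 + 6 U\right) = 10 - 6 U$)
$\left(D{\left(N{\left(0,0 \right)} \right)} - 103\right)^{2} = \left(\left(10 - 6 \cdot 2 \cdot 0\right) - 103\right)^{2} = \left(\left(10 - 0\right) - 103\right)^{2} = \left(\left(10 + 0\right) - 103\right)^{2} = \left(10 - 103\right)^{2} = \left(-93\right)^{2} = 8649$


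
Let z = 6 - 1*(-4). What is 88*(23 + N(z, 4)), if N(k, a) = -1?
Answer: 1936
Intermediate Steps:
z = 10 (z = 6 + 4 = 10)
88*(23 + N(z, 4)) = 88*(23 - 1) = 88*22 = 1936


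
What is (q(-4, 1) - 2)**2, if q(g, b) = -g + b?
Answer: 9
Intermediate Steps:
q(g, b) = b - g
(q(-4, 1) - 2)**2 = ((1 - 1*(-4)) - 2)**2 = ((1 + 4) - 2)**2 = (5 - 2)**2 = 3**2 = 9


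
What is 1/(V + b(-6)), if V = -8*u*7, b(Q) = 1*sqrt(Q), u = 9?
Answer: -84/42337 - I*sqrt(6)/254022 ≈ -0.0019841 - 9.6428e-6*I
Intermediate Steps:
b(Q) = sqrt(Q)
V = -504 (V = -8*9*7 = -72*7 = -504)
1/(V + b(-6)) = 1/(-504 + sqrt(-6)) = 1/(-504 + I*sqrt(6))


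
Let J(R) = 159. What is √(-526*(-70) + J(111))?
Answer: √36979 ≈ 192.30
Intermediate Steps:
√(-526*(-70) + J(111)) = √(-526*(-70) + 159) = √(36820 + 159) = √36979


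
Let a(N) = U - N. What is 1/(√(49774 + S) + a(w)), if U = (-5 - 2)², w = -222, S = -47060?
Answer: 271/70727 - √2714/70727 ≈ 0.0030951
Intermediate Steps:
U = 49 (U = (-7)² = 49)
a(N) = 49 - N
1/(√(49774 + S) + a(w)) = 1/(√(49774 - 47060) + (49 - 1*(-222))) = 1/(√2714 + (49 + 222)) = 1/(√2714 + 271) = 1/(271 + √2714)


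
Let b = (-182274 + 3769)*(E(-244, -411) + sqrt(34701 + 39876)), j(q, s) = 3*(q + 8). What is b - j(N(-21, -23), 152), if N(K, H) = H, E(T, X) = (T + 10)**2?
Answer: -9774219735 - 178505*sqrt(74577) ≈ -9.8230e+9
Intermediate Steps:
E(T, X) = (10 + T)**2
j(q, s) = 24 + 3*q (j(q, s) = 3*(8 + q) = 24 + 3*q)
b = -9774219780 - 178505*sqrt(74577) (b = (-182274 + 3769)*((10 - 244)**2 + sqrt(34701 + 39876)) = -178505*((-234)**2 + sqrt(74577)) = -178505*(54756 + sqrt(74577)) = -9774219780 - 178505*sqrt(74577) ≈ -9.8230e+9)
b - j(N(-21, -23), 152) = (-9774219780 - 178505*sqrt(74577)) - (24 + 3*(-23)) = (-9774219780 - 178505*sqrt(74577)) - (24 - 69) = (-9774219780 - 178505*sqrt(74577)) - 1*(-45) = (-9774219780 - 178505*sqrt(74577)) + 45 = -9774219735 - 178505*sqrt(74577)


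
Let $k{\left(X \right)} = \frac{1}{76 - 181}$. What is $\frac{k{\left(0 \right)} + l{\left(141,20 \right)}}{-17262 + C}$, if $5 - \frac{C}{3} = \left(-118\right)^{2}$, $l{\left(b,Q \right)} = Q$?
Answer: $- \frac{2099}{6196995} \approx -0.00033871$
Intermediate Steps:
$k{\left(X \right)} = - \frac{1}{105}$ ($k{\left(X \right)} = \frac{1}{-105} = - \frac{1}{105}$)
$C = -41757$ ($C = 15 - 3 \left(-118\right)^{2} = 15 - 41772 = -41757$)
$\frac{k{\left(0 \right)} + l{\left(141,20 \right)}}{-17262 + C} = \frac{- \frac{1}{105} + 20}{-17262 - 41757} = \frac{2099}{105 \left(-59019\right)} = \frac{2099}{105} \left(- \frac{1}{59019}\right) = - \frac{2099}{6196995}$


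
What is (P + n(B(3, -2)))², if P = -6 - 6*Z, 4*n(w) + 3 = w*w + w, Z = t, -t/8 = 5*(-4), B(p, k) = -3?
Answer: 14907321/16 ≈ 9.3171e+5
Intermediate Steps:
t = 160 (t = -40*(-4) = -8*(-20) = 160)
Z = 160
n(w) = -¾ + w/4 + w²/4 (n(w) = -¾ + (w*w + w)/4 = -¾ + (w² + w)/4 = -¾ + (w + w²)/4 = -¾ + (w/4 + w²/4) = -¾ + w/4 + w²/4)
P = -966 (P = -6 - 6*160 = -6 - 960 = -966)
(P + n(B(3, -2)))² = (-966 + (-¾ + (¼)*(-3) + (¼)*(-3)²))² = (-966 + (-¾ - ¾ + (¼)*9))² = (-966 + (-¾ - ¾ + 9/4))² = (-966 + ¾)² = (-3861/4)² = 14907321/16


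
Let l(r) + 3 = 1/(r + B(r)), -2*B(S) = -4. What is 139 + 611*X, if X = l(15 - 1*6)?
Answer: -18023/11 ≈ -1638.5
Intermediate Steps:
B(S) = 2 (B(S) = -1/2*(-4) = 2)
l(r) = -3 + 1/(2 + r) (l(r) = -3 + 1/(r + 2) = -3 + 1/(2 + r))
X = -32/11 (X = (-5 - 3*(15 - 1*6))/(2 + (15 - 1*6)) = (-5 - 3*(15 - 6))/(2 + (15 - 6)) = (-5 - 3*9)/(2 + 9) = (-5 - 27)/11 = (1/11)*(-32) = -32/11 ≈ -2.9091)
139 + 611*X = 139 + 611*(-32/11) = 139 - 19552/11 = -18023/11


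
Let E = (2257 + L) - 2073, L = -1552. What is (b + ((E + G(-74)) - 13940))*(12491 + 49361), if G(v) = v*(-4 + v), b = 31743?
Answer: 1373547364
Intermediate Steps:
E = -1368 (E = (2257 - 1552) - 2073 = 705 - 2073 = -1368)
(b + ((E + G(-74)) - 13940))*(12491 + 49361) = (31743 + ((-1368 - 74*(-4 - 74)) - 13940))*(12491 + 49361) = (31743 + ((-1368 - 74*(-78)) - 13940))*61852 = (31743 + ((-1368 + 5772) - 13940))*61852 = (31743 + (4404 - 13940))*61852 = (31743 - 9536)*61852 = 22207*61852 = 1373547364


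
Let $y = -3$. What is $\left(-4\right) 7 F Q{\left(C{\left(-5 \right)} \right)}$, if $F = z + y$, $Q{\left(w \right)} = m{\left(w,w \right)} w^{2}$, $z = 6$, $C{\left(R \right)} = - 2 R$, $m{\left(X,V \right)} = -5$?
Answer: $42000$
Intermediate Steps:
$Q{\left(w \right)} = - 5 w^{2}$
$F = 3$ ($F = 6 - 3 = 3$)
$\left(-4\right) 7 F Q{\left(C{\left(-5 \right)} \right)} = \left(-4\right) 7 \cdot 3 \left(- 5 \left(\left(-2\right) \left(-5\right)\right)^{2}\right) = \left(-28\right) 3 \left(- 5 \cdot 10^{2}\right) = - 84 \left(\left(-5\right) 100\right) = \left(-84\right) \left(-500\right) = 42000$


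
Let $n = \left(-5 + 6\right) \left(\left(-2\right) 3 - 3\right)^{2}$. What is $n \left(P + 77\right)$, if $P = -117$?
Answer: $-3240$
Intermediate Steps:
$n = 81$ ($n = 1 \left(-6 - 3\right)^{2} = 1 \left(-9\right)^{2} = 1 \cdot 81 = 81$)
$n \left(P + 77\right) = 81 \left(-117 + 77\right) = 81 \left(-40\right) = -3240$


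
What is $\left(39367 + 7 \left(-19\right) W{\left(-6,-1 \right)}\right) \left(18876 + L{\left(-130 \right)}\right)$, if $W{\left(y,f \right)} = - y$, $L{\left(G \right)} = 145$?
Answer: $733620949$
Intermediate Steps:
$\left(39367 + 7 \left(-19\right) W{\left(-6,-1 \right)}\right) \left(18876 + L{\left(-130 \right)}\right) = \left(39367 + 7 \left(-19\right) \left(\left(-1\right) \left(-6\right)\right)\right) \left(18876 + 145\right) = \left(39367 - 798\right) 19021 = 38569 \cdot 19021 = 733620949$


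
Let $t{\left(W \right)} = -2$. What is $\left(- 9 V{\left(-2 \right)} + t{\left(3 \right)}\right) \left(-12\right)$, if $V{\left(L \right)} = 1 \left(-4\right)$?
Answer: $-408$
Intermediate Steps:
$V{\left(L \right)} = -4$
$\left(- 9 V{\left(-2 \right)} + t{\left(3 \right)}\right) \left(-12\right) = \left(\left(-9\right) \left(-4\right) - 2\right) \left(-12\right) = \left(36 - 2\right) \left(-12\right) = 34 \left(-12\right) = -408$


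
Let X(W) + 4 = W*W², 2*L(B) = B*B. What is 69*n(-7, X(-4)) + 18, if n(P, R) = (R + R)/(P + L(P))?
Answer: -18138/35 ≈ -518.23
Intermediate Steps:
L(B) = B²/2 (L(B) = (B*B)/2 = B²/2)
X(W) = -4 + W³ (X(W) = -4 + W*W² = -4 + W³)
n(P, R) = 2*R/(P + P²/2) (n(P, R) = (R + R)/(P + P²/2) = (2*R)/(P + P²/2) = 2*R/(P + P²/2))
69*n(-7, X(-4)) + 18 = 69*(4*(-4 + (-4)³)/(-7*(2 - 7))) + 18 = 69*(4*(-4 - 64)*(-⅐)/(-5)) + 18 = 69*(4*(-68)*(-⅐)*(-⅕)) + 18 = 69*(-272/35) + 18 = -18768/35 + 18 = -18138/35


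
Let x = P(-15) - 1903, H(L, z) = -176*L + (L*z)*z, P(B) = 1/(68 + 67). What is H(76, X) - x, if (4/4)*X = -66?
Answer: 43143704/135 ≈ 3.1958e+5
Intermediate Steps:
X = -66
P(B) = 1/135
H(L, z) = -176*L + L*z²
x = -256904/135 (x = 1/135 - 1903 = -256904/135 ≈ -1903.0)
H(76, X) - x = 76*(-176 + (-66)²) - 1*(-256904/135) = 76*(-176 + 4356) + 256904/135 = 76*4180 + 256904/135 = 317680 + 256904/135 = 43143704/135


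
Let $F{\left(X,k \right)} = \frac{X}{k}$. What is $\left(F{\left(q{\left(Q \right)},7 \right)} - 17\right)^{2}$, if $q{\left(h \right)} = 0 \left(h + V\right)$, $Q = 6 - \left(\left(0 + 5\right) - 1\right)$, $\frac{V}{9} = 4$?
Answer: $289$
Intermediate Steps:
$V = 36$ ($V = 9 \cdot 4 = 36$)
$Q = 2$ ($Q = 6 - \left(5 - 1\right) = 6 - 4 = 2$)
$q{\left(h \right)} = 0$ ($q{\left(h \right)} = 0 \left(h + 36\right) = 0 \left(36 + h\right) = 0$)
$\left(F{\left(q{\left(Q \right)},7 \right)} - 17\right)^{2} = \left(\frac{0}{7} - 17\right)^{2} = \left(0 \cdot \frac{1}{7} - 17\right)^{2} = \left(0 - 17\right)^{2} = \left(-17\right)^{2} = 289$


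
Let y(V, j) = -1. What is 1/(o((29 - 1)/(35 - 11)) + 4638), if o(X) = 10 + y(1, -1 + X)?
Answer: 1/4647 ≈ 0.00021519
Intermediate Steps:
o(X) = 9 (o(X) = 10 - 1 = 9)
1/(o((29 - 1)/(35 - 11)) + 4638) = 1/(9 + 4638) = 1/4647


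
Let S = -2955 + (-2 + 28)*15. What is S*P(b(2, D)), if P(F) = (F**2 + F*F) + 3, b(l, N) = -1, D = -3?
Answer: -12825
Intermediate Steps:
P(F) = 3 + 2*F**2 (P(F) = (F**2 + F**2) + 3 = 2*F**2 + 3 = 3 + 2*F**2)
S = -2565 (S = -2955 + 26*15 = -2955 + 390 = -2565)
S*P(b(2, D)) = -2565*(3 + 2*(-1)**2) = -2565*(3 + 2*1) = -2565*(3 + 2) = -2565*5 = -12825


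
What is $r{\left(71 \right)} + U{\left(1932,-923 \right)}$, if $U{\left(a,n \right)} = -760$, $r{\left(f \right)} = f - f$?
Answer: $-760$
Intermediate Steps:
$r{\left(f \right)} = 0$
$r{\left(71 \right)} + U{\left(1932,-923 \right)} = 0 - 760 = -760$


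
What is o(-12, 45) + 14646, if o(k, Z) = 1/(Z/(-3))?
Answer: 219689/15 ≈ 14646.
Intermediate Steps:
o(k, Z) = -3/Z (o(k, Z) = 1/(Z*(-⅓)) = 1/(-Z/3) = -3/Z)
o(-12, 45) + 14646 = -3/45 + 14646 = -3*1/45 + 14646 = -1/15 + 14646 = 219689/15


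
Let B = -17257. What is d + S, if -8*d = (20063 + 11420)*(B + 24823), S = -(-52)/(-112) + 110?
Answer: -208424564/7 ≈ -2.9775e+7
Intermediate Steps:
S = 3067/28 (S = -(-52)*(-1)/112 + 110 = -52*1/112 + 110 = -13/28 + 110 = 3067/28 ≈ 109.54)
d = -119100189/4 (d = -(20063 + 11420)*(-17257 + 24823)/8 = -31483*7566/8 = -⅛*238200378 = -119100189/4 ≈ -2.9775e+7)
d + S = -119100189/4 + 3067/28 = -208424564/7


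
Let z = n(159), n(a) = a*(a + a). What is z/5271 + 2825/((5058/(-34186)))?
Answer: -84798909059/4443453 ≈ -19084.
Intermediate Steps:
n(a) = 2*a**2 (n(a) = a*(2*a) = 2*a**2)
z = 50562 (z = 2*159**2 = 2*25281 = 50562)
z/5271 + 2825/((5058/(-34186))) = 50562/5271 + 2825/((5058/(-34186))) = 50562*(1/5271) + 2825/((5058*(-1/34186))) = 16854/1757 + 2825/(-2529/17093) = 16854/1757 + 2825*(-17093/2529) = 16854/1757 - 48287725/2529 = -84798909059/4443453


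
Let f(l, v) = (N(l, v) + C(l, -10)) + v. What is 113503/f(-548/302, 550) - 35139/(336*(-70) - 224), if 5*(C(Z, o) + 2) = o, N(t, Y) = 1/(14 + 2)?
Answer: 819382135/3914176 ≈ 209.34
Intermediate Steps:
N(t, Y) = 1/16
C(Z, o) = -2 + o/5
f(l, v) = -63/16 + v (f(l, v) = (1/16 + (-2 + (1/5)*(-10))) + v = (1/16 + (-2 - 2)) + v = (1/16 - 4) + v = -63/16 + v)
113503/f(-548/302, 550) - 35139/(336*(-70) - 224) = 113503/(-63/16 + 550) - 35139/(336*(-70) - 224) = 113503/(8737/16) - 35139/(-23520 - 224) = 113503*(16/8737) - 35139/(-23744) = 1816048/8737 - 35139*(-1/23744) = 1816048/8737 + 663/448 = 819382135/3914176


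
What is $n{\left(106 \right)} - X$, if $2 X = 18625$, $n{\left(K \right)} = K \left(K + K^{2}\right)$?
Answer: $\frac{2385879}{2} \approx 1.1929 \cdot 10^{6}$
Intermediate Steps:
$X = \frac{18625}{2}$ ($X = \frac{1}{2} \cdot 18625 = \frac{18625}{2} \approx 9312.5$)
$n{\left(106 \right)} - X = 106^{2} \left(1 + 106\right) - \frac{18625}{2} = 11236 \cdot 107 - \frac{18625}{2} = 1202252 - \frac{18625}{2} = \frac{2385879}{2}$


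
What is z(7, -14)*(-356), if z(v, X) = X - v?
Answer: 7476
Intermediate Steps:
z(7, -14)*(-356) = (-14 - 1*7)*(-356) = (-14 - 7)*(-356) = -21*(-356) = 7476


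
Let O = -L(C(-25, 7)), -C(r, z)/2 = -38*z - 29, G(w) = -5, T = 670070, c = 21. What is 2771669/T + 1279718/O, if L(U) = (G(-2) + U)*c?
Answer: -164690137319/1646361990 ≈ -100.03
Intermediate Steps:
C(r, z) = 58 + 76*z (C(r, z) = -2*(-38*z - 29) = -2*(-29 - 38*z) = 58 + 76*z)
L(U) = -105 + 21*U (L(U) = (-5 + U)*21 = -105 + 21*U)
O = -12285 (O = -(-105 + 21*(58 + 76*7)) = -(-105 + 21*(58 + 532)) = -(-105 + 21*590) = -(-105 + 12390) = -1*12285 = -12285)
2771669/T + 1279718/O = 2771669/670070 + 1279718/(-12285) = 2771669*(1/670070) + 1279718*(-1/12285) = 2771669/670070 - 1279718/12285 = -164690137319/1646361990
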